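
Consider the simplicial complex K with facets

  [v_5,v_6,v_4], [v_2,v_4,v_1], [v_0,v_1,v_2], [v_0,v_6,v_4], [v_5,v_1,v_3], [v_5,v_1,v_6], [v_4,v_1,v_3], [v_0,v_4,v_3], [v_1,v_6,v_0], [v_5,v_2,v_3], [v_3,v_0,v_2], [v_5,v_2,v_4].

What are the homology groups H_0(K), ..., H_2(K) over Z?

Fix the vertex order v_0 < v_1 < v_2 < v_3 < v_4 < v_5 < v_6 and write every simplex with vertices in increasing order. Then dim K = 2 and the simplices of K are:

  0-simplices (7): [v_0], [v_1], [v_2], [v_3], [v_4], [v_5], [v_6]
  1-simplices (18): (18 of them)
  2-simplices (12): (12 of them)

giving chain groups C_0 ≅ Z^7, C_1 ≅ Z^18, C_2 ≅ Z^12.

∂_1: C_1 → C_0 sends each edge [p,q] (with p < q) to q − p.
The 7×18 boundary matrix has rank 6 and Smith normal form diag(1,1,1,1,1,1).

The boundary map ∂_2: C_2 → C_1 acts by ∂[p,q,r] = [q,r] − [p,r] + [p,q]. For instance
  ∂[v_0,v_1,v_2] = [v_1,v_2] − [v_0,v_2] + [v_0,v_1],
  ∂[v_2,v_4,v_5] = [v_4,v_5] − [v_2,v_5] + [v_2,v_4].
The 18×12 boundary matrix has rank 12 and Smith normal form diag(1,1,1,1,1,1,1,1,1,1,1,2).

Now H_k = ker ∂_k / im ∂_{k+1}, so:

  H_0: rank C_0 − rank ∂_1 = 7 − 6 = 1, and the invariant factors of ∂_1 are all 1, so H_0 = Z.
  H_1: rank ker ∂_1 − rank ∂_2 = (18 − 6) − 12 = 0, and ∂_2 has invariant factor 2 > 1, so H_1 = Z/2.
  H_2: rank ker ∂_2 − rank ∂_3 = (12 − 12) − 0 = 0, and there is no ∂_3, so H_2 = 0.

H_0 ≅ Z,  H_1 ≅ Z/2,  H_2 = 0.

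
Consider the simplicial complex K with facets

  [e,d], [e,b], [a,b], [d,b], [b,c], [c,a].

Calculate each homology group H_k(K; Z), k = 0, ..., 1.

H_0 = Z,  H_1 = Z^2.

Fix the vertex order a < b < c < d < e and write every simplex with vertices in increasing order. Then dim K = 1 and the simplices of K are:

  0-simplices (5): a, b, c, d, e
  1-simplices (6): ab, ac, bc, bd, be, de

giving chain groups C_0 ≅ Z^5, C_1 ≅ Z^6.

Boundary ∂_1: C_1 → C_0 sends each edge [p,q] (with p < q) to q − p.
This gives a 5×6 integer matrix of rank 4; reducing to Smith normal form yields diagonal entries (1,1,1,1).

Computing H_k = (kernel of ∂_k) / (image of ∂_{k+1}):

  H_0: rank C_0 − rank ∂_1 = 5 − 4 = 1, and the invariant factors of ∂_1 are all 1, so H_0 = Z.
  H_1: rank ker ∂_1 − rank ∂_2 = (6 − 4) − 0 = 2, and there is no ∂_2, so H_1 = Z^2.

(K is a triangulation of a wedge of 2 circles.)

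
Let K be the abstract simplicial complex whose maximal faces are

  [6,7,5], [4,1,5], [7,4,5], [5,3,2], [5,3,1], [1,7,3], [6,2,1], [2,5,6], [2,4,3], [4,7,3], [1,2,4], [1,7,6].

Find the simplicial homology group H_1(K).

H_1 = Z/2Z.

Order the vertices as 1 < 2 < 3 < 4 < 5 < 6 < 7. Listing each simplex with vertices in this order, K has dimension 2 with simplices:

  0-simplices (7): [1], [2], [3], [4], [5], [6], [7]
  1-simplices (18): [1,2], [1,3], [1,4], [1,5], [1,6], [1,7], [2,3], [2,4], [2,5], [2,6], [3,4], [3,5], [3,7], [4,5], [4,7], [5,6], [5,7], [6,7]
  2-simplices (12): [1,2,4], [1,2,6], [1,3,5], [1,3,7], [1,4,5], [1,6,7], [2,3,4], [2,3,5], [2,5,6], [3,4,7], [4,5,7], [5,6,7]

giving chain groups C_0 ≅ Z^7, C_1 ≅ Z^18, C_2 ≅ Z^12.

The boundary map ∂_1: C_1 → C_0 sends each edge [p,q] (with p < q) to q − p. For instance
  ∂[3,4] = [4] − [3].
As a 7×18 matrix over Z this has rank 6, with invariant factors (1,1,1,1,1,1).

Boundary ∂_2: C_2 → C_1 sends each 2-simplex [p,q,r] to [q,r] − [p,r] + [p,q]. For instance
  ∂[4,5,7] = [5,7] − [4,7] + [4,5],
  ∂[1,6,7] = [6,7] − [1,7] + [1,6].
The resulting 18×12 matrix has rank 12, and its Smith normal form has invariant factors (1,1,1,1,1,1,1,1,1,1,1,2).

Now H_k = ker ∂_k / im ∂_{k+1}, so:

  H_1: rank ker ∂_1 − rank ∂_2 = (18 − 6) − 12 = 0, and ∂_2 has invariant factor 2 > 1, so H_1 ≅ Z/2Z.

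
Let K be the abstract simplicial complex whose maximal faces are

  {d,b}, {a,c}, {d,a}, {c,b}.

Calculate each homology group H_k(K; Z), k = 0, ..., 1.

H_0 = Z,  H_1 = Z.

K has 4 vertices, 4 edges.
rank ∂_0 = 0, rank ∂_1 = 3 ⇒ b_0 = 4 − 0 − 3 = 1; all invariant factors of ∂_1 are 1 so no torsion. So H_0 = Z.
rank ∂_1 = 3, rank ∂_2 = 0 ⇒ b_1 = 4 − 3 − 0 = 1. So H_1 = Z.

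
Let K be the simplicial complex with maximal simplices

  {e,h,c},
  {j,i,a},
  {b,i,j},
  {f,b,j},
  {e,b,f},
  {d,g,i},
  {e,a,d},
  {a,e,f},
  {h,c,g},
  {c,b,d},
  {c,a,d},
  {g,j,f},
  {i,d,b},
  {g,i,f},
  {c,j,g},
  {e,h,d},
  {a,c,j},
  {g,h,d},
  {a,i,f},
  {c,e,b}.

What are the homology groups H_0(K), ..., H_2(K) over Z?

H_0 = Z,  H_1 = Z ⊕ Z/2,  H_2 = 0.

We work with the vertex ordering a < b < c < d < e < f < g < h < i < j. The simplices of K, each written with vertices in increasing order, are:

  0-simplices (10): a, b, c, d, e, f, g, h, i, j
  1-simplices (30): ac, ad, ae, af, ai, aj, bc, bd, be, bf, bi, bj, cd, ce, cg, ch, cj, de, dg, dh, di, ef, eh, fg, fi, fj, gh, gi, gj, ij
  2-simplices (20): acd, acj, ade, aef, afi, aij, bcd, bce, bdi, bef, bfj, bij, ceh, cgh, cgj, deh, dgh, dgi, fgi, fgj

Hence C_0 ≅ Z^10, C_1 ≅ Z^30, C_2 ≅ Z^20.

The boundary map ∂_1: C_1 → C_0 maps an edge to its endpoints' difference, ∂[p,q] = q − p. For instance
  ∂fi = i − f.
This gives a 10×30 integer matrix of rank 9; reducing to Smith normal form yields diagonal entries (1,1,1,1,1,1,1,1,1).

∂_2: C_2 → C_1 sends each 2-simplex [p,q,r] to [q,r] − [p,r] + [p,q]. For instance
  ∂dgh = gh − dh + dg,
  ∂aij = ij − aj + ai.
As a 30×20 matrix over Z this has rank 20, with invariant factors (1,1,1,1,1,1,1,1,1,1,1,1,1,1,1,1,1,1,1,2).

Reading off H_k = ker ∂_k / im ∂_{k+1}:

  H_0: rank C_0 − rank ∂_1 = 10 − 9 = 1, and the invariant factors of ∂_1 are all 1, so H_0 ≅ Z.
  H_1: rank ker ∂_1 − rank ∂_2 = (30 − 9) − 20 = 1, and ∂_2 has invariant factor 2 > 1, so H_1 ≅ Z ⊕ Z/2.
  H_2: rank ker ∂_2 − rank ∂_3 = (20 − 20) − 0 = 0, and there is no ∂_3, so H_2 ≅ 0.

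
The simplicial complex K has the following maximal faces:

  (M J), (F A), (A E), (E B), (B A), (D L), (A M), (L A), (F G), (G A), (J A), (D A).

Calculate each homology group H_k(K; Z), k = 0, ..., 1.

We work with the vertex ordering A < B < D < E < F < G < J < L < M. The simplices of K, each written with vertices in increasing order, are:

  0-simplices (9): A, B, D, E, F, G, J, L, M
  1-simplices (12): AB, AD, AE, AF, AG, AJ, AL, AM, BE, DL, FG, JM

giving chain groups C_0 ≅ Z^9, C_1 ≅ Z^12.

Boundary ∂_1: C_1 → C_0 maps an edge to its endpoints' difference, ∂[p,q] = q − p. For instance
  ∂FG = G − F.
This gives a 9×12 integer matrix of rank 8; reducing to Smith normal form yields diagonal entries (1,1,1,1,1,1,1,1).

Now H_k = ker ∂_k / im ∂_{k+1}, so:

  H_0: rank C_0 − rank ∂_1 = 9 − 8 = 1, and the invariant factors of ∂_1 are all 1, so H_0 = Z.
  H_1: rank ker ∂_1 − rank ∂_2 = (12 − 8) − 0 = 4, and there is no ∂_2, so H_1 = Z^4.

(K is a triangulation of a wedge of 4 circles.)

H_0 ≅ Z,  H_1 ≅ Z^4.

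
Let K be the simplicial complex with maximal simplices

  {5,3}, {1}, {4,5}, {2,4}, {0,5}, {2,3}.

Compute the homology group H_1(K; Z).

We work with the vertex ordering 0 < 1 < 2 < 3 < 4 < 5. The simplices of K, each written with vertices in increasing order, are:

  0-simplices (6): [0], [1], [2], [3], [4], [5]
  1-simplices (5): [0,5], [2,3], [2,4], [3,5], [4,5]

so the chain groups are C_0 ≅ Z^6, C_1 ≅ Z^5.

The boundary map ∂_1: C_1 → C_0 is given by ∂[p,q] = [q] − [p]. For instance
  ∂[2,3] = [3] − [2].
The resulting 6×5 matrix has rank 4, and its Smith normal form has invariant factors (1,1,1,1).

From H_k ≅ ker(∂_k) / im(∂_{k+1}) we obtain:

  H_1: rank ker ∂_1 − rank ∂_2 = (5 − 4) − 0 = 1, and there is no ∂_2, so H_1 = Z.

H_1 ≅ Z.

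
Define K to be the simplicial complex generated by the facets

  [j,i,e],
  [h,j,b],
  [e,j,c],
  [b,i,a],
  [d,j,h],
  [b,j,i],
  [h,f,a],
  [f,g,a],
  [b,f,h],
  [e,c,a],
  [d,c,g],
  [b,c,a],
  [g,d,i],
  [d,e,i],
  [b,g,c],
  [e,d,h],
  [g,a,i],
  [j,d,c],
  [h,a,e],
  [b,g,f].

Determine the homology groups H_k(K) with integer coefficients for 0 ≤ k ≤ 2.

H_0 = Z,  H_1 = Z ⊕ Z_2,  H_2 = 0.

Order the vertices as a < b < c < d < e < f < g < h < i < j. Listing each simplex with vertices in this order, K has dimension 2 with simplices:

  0-simplices (10): a, b, c, d, e, f, g, h, i, j
  1-simplices (30): ab, ac, ae, af, ag, ah, ai, bc, bf, bg, bh, bi, bj, cd, ce, cg, cj, de, dg, dh, di, dj, eh, ei, ej, fg, fh, gi, hj, ij
  2-simplices (20): abc, abi, ace, aeh, afg, afh, agi, bcg, bfg, bfh, bhj, bij, cdg, cdj, cej, deh, dei, dgi, dhj, eij

Hence C_0 ≅ Z^10, C_1 ≅ Z^30, C_2 ≅ Z^20.

∂_1: C_1 → C_0 is given by ∂[p,q] = [q] − [p].
The resulting 10×30 matrix has rank 9, and its Smith normal form has invariant factors (1,1,1,1,1,1,1,1,1).

Boundary ∂_2: C_2 → C_1 acts by ∂[p,q,r] = [q,r] − [p,r] + [p,q]. For instance
  ∂bhj = hj − bj + bh,
  ∂afg = fg − ag + af.
The resulting 30×20 matrix has rank 20, and its Smith normal form has invariant factors (1,1,1,1,1,1,1,1,1,1,1,1,1,1,1,1,1,1,1,2).

Reading off H_k = ker ∂_k / im ∂_{k+1}:

  H_0: rank C_0 − rank ∂_1 = 10 − 9 = 1, and the invariant factors of ∂_1 are all 1, so H_0 ≅ Z.
  H_1: rank ker ∂_1 − rank ∂_2 = (30 − 9) − 20 = 1, and ∂_2 has invariant factor 2 > 1, so H_1 ≅ Z ⊕ Z_2.
  H_2: rank ker ∂_2 − rank ∂_3 = (20 − 20) − 0 = 0, and there is no ∂_3, so H_2 ≅ 0.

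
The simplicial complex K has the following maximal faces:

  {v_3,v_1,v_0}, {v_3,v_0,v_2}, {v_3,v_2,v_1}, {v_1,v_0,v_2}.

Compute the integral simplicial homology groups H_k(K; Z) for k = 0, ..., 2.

K has 4 vertices, 6 edges, 4 triangles.
rank ∂_0 = 0, rank ∂_1 = 3 ⇒ b_0 = 4 − 0 − 3 = 1; all invariant factors of ∂_1 are 1 so no torsion. So H_0 = Z.
rank ∂_1 = 3, rank ∂_2 = 3 ⇒ b_1 = 6 − 3 − 3 = 0; all invariant factors of ∂_2 are 1 so no torsion. So H_1 = 0.
rank ∂_2 = 3, rank ∂_3 = 0 ⇒ b_2 = 4 − 3 − 0 = 1. So H_2 = Z.

H_0 = Z,  H_1 = 0,  H_2 = Z.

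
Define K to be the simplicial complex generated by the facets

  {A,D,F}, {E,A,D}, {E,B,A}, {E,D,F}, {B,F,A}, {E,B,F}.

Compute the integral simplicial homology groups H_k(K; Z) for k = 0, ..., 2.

K has 5 vertices, 9 edges, 6 triangles.
rank ∂_0 = 0, rank ∂_1 = 4 ⇒ b_0 = 5 − 0 − 4 = 1; all invariant factors of ∂_1 are 1 so no torsion. So H_0 ≅ Z.
rank ∂_1 = 4, rank ∂_2 = 5 ⇒ b_1 = 9 − 4 − 5 = 0; all invariant factors of ∂_2 are 1 so no torsion. So H_1 ≅ 0.
rank ∂_2 = 5, rank ∂_3 = 0 ⇒ b_2 = 6 − 5 − 0 = 1. So H_2 ≅ Z.

H_0 ≅ Z,  H_1 = 0,  H_2 ≅ Z.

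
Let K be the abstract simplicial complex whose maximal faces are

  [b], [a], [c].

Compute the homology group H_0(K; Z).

Fix the vertex order a < b < c and write every simplex with vertices in increasing order. Then dim K = 0 and the simplices of K are:

  0-simplices (3): a, b, c

giving chain groups C_0 ≅ Z^3.

From H_k ≅ ker(∂_k) / im(∂_{k+1}) we obtain:

  H_0: rank C_0 − rank ∂_1 = 3 − 0 = 3, and there is no ∂_1, so H_0 ≅ Z^3.

(K is a triangulation of a set of 3 points.)

H_0 = Z^3.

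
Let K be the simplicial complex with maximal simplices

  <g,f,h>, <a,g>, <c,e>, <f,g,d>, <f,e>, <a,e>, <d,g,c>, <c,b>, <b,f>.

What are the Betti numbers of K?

Fix the vertex order a < b < c < d < e < f < g < h and write every simplex with vertices in increasing order. Then dim K = 2 and the simplices of K are:

  0-simplices (8): a, b, c, d, e, f, g, h
  1-simplices (13): ae, ag, bc, bf, cd, ce, cg, df, dg, ef, fg, fh, gh
  2-simplices (3): cdg, dfg, fgh

giving chain groups C_0 ≅ Z^8, C_1 ≅ Z^13, C_2 ≅ Z^3.

The boundary map ∂_1: C_1 → C_0 sends each edge [p,q] (with p < q) to q − p. For instance
  ∂fg = g − f.
The resulting 8×13 matrix has rank 7, and its Smith normal form has invariant factors (1,1,1,1,1,1,1).

Boundary ∂_2: C_2 → C_1 maps a triangle to the signed sum of its edges. For instance
  ∂fgh = gh − fh + fg,
  ∂dfg = fg − dg + df.
This gives a 13×3 integer matrix of rank 3; reducing to Smith normal form yields diagonal entries (1,1,1).

From H_k ≅ ker(∂_k) / im(∂_{k+1}) we obtain:

  H_0: rank C_0 − rank ∂_1 = 8 − 7 = 1, and the invariant factors of ∂_1 are all 1, so H_0 = Z.
  H_1: rank ker ∂_1 − rank ∂_2 = (13 − 7) − 3 = 3, and the invariant factors of ∂_2 are all 1, so H_1 = Z^3.
  H_2: rank ker ∂_2 − rank ∂_3 = (3 − 3) − 0 = 0, and there is no ∂_3, so H_2 = 0.

Hence the Betti numbers are b_0 = 1, b_1 = 3, b_2 = 0.

b_0 = 1, b_1 = 3, b_2 = 0.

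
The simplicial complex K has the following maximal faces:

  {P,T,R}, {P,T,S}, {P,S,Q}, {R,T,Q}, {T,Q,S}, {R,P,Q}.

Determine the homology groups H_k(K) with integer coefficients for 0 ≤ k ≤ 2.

Order the vertices as P < Q < R < S < T. Listing each simplex with vertices in this order, K has dimension 2 with simplices:

  0-simplices (5): P, Q, R, S, T
  1-simplices (9): PQ, PR, PS, PT, QR, QS, QT, RT, ST
  2-simplices (6): PQR, PQS, PRT, PST, QRT, QST

giving chain groups C_0 ≅ Z^5, C_1 ≅ Z^9, C_2 ≅ Z^6.

The boundary map ∂_1: C_1 → C_0 maps an edge to its endpoints' difference, ∂[p,q] = q − p. For instance
  ∂QS = S − Q.
As a 5×9 matrix over Z this has rank 4, with invariant factors (1,1,1,1).

∂_2: C_2 → C_1 sends each 2-simplex [p,q,r] to [q,r] − [p,r] + [p,q]. For instance
  ∂PST = ST − PT + PS,
  ∂QST = ST − QT + QS.
This gives a 9×6 integer matrix of rank 5; reducing to Smith normal form yields diagonal entries (1,1,1,1,1).

Now H_k = ker ∂_k / im ∂_{k+1}, so:

  H_0: rank C_0 − rank ∂_1 = 5 − 4 = 1, and the invariant factors of ∂_1 are all 1, so H_0 = Z.
  H_1: rank ker ∂_1 − rank ∂_2 = (9 − 4) − 5 = 0, and the invariant factors of ∂_2 are all 1, so H_1 = 0.
  H_2: rank ker ∂_2 − rank ∂_3 = (6 − 5) − 0 = 1, and there is no ∂_3, so H_2 = Z.

H_0 ≅ Z,  H_1 = 0,  H_2 ≅ Z.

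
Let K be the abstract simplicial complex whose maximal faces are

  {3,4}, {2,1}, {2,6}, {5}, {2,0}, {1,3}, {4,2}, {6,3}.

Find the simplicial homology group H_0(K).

H_0 ≅ Z^2.

Take the total order 0 < 1 < 2 < 3 < 4 < 5 < 6 on the vertex set. Then K (dimension 1) consists of the simplices:

  0-simplices (7): [0], [1], [2], [3], [4], [5], [6]
  1-simplices (7): [0,2], [1,2], [1,3], [2,4], [2,6], [3,4], [3,6]

giving chain groups C_0 ≅ Z^7, C_1 ≅ Z^7.

Boundary ∂_1: C_1 → C_0 maps an edge to its endpoints' difference, ∂[p,q] = q − p. For instance
  ∂[3,4] = [4] − [3].
The 7×7 boundary matrix has rank 5 and Smith normal form diag(1,1,1,1,1).

Reading off H_k = ker ∂_k / im ∂_{k+1}:

  H_0: rank C_0 − rank ∂_1 = 7 − 5 = 2, and the invariant factors of ∂_1 are all 1, so H_0 ≅ Z^2.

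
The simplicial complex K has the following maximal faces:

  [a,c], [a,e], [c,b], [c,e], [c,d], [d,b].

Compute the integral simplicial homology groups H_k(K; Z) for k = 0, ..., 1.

H_0 ≅ Z,  H_1 ≅ Z^2.

Order the vertices as a < b < c < d < e. Listing each simplex with vertices in this order, K has dimension 1 with simplices:

  0-simplices (5): a, b, c, d, e
  1-simplices (6): ac, ae, bc, bd, cd, ce

giving chain groups C_0 ≅ Z^5, C_1 ≅ Z^6.

∂_1: C_1 → C_0 sends each edge [p,q] (with p < q) to q − p. For instance
  ∂bc = c − b.
The 5×6 boundary matrix has rank 4 and Smith normal form diag(1,1,1,1).

From H_k ≅ ker(∂_k) / im(∂_{k+1}) we obtain:

  H_0: rank C_0 − rank ∂_1 = 5 − 4 = 1, and the invariant factors of ∂_1 are all 1, so H_0 ≅ Z.
  H_1: rank ker ∂_1 − rank ∂_2 = (6 − 4) − 0 = 2, and there is no ∂_2, so H_1 ≅ Z^2.

As a check, the Euler characteristic is 5 − 6 = -1, which agrees with 1 − 2 = -1.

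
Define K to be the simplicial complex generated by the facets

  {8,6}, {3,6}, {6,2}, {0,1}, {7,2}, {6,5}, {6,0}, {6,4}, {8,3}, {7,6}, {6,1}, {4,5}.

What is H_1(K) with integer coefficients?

H_1 = Z^4.

K has 9 vertices, 12 edges.
rank ∂_1 = 8, rank ∂_2 = 0 ⇒ b_1 = 12 − 8 − 0 = 4. So H_1 ≅ Z^4.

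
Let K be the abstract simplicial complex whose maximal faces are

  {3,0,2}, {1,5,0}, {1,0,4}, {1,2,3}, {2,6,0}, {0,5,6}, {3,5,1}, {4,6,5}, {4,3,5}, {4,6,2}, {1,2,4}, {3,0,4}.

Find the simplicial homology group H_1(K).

H_1 = Z/2Z.

We work with the vertex ordering 0 < 1 < 2 < 3 < 4 < 5 < 6. The simplices of K, each written with vertices in increasing order, are:

  0-simplices (7): [0], [1], [2], [3], [4], [5], [6]
  1-simplices (18): [0,1], [0,2], [0,3], [0,4], [0,5], [0,6], [1,2], [1,3], [1,4], [1,5], [2,3], [2,4], [2,6], [3,4], [3,5], [4,5], [4,6], [5,6]
  2-simplices (12): [0,1,4], [0,1,5], [0,2,3], [0,2,6], [0,3,4], [0,5,6], [1,2,3], [1,2,4], [1,3,5], [2,4,6], [3,4,5], [4,5,6]

so the chain groups are C_0 ≅ Z^7, C_1 ≅ Z^18, C_2 ≅ Z^12.

∂_1: C_1 → C_0 sends each edge [p,q] (with p < q) to q − p. For instance
  ∂[0,4] = [4] − [0].
The 7×18 boundary matrix has rank 6 and Smith normal form diag(1,1,1,1,1,1).

∂_2: C_2 → C_1 sends each 2-simplex [p,q,r] to [q,r] − [p,r] + [p,q]. For instance
  ∂[2,4,6] = [4,6] − [2,6] + [2,4],
  ∂[1,3,5] = [3,5] − [1,5] + [1,3].
The resulting 18×12 matrix has rank 12, and its Smith normal form has invariant factors (1,1,1,1,1,1,1,1,1,1,1,2).

Now H_k = ker ∂_k / im ∂_{k+1}, so:

  H_1: rank ker ∂_1 − rank ∂_2 = (18 − 6) − 12 = 0, and ∂_2 has invariant factor 2 > 1, so H_1 = Z/2Z.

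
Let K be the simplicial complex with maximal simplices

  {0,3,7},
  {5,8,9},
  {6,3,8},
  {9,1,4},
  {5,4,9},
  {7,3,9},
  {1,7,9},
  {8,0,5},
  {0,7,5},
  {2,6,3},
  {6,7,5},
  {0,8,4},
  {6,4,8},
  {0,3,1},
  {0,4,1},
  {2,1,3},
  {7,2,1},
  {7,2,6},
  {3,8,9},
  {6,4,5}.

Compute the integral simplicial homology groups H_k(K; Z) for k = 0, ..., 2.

H_0 = Z,  H_1 = Z ⊕ Z/2,  H_2 = 0.

We work with the vertex ordering 0 < 1 < 2 < 3 < 4 < 5 < 6 < 7 < 8 < 9. The simplices of K, each written with vertices in increasing order, are:

  0-simplices (10): [0], [1], [2], [3], [4], [5], [6], [7], [8], [9]
  1-simplices (30): (30 of them)
  2-simplices (20): (20 of them)

so the chain groups are C_0 ≅ Z^10, C_1 ≅ Z^30, C_2 ≅ Z^20.

Boundary ∂_1: C_1 → C_0 maps an edge to its endpoints' difference, ∂[p,q] = q − p. For instance
  ∂[3,6] = [6] − [3].
The resulting 10×30 matrix has rank 9, and its Smith normal form has invariant factors (1,1,1,1,1,1,1,1,1).

The boundary map ∂_2: C_2 → C_1 sends each 2-simplex [p,q,r] to [q,r] − [p,r] + [p,q]. For instance
  ∂[0,5,7] = [5,7] − [0,7] + [0,5],
  ∂[1,4,9] = [4,9] − [1,9] + [1,4].
The resulting 30×20 matrix has rank 20, and its Smith normal form has invariant factors (1,1,1,1,1,1,1,1,1,1,1,1,1,1,1,1,1,1,1,2).

Reading off H_k = ker ∂_k / im ∂_{k+1}:

  H_0: rank C_0 − rank ∂_1 = 10 − 9 = 1, and the invariant factors of ∂_1 are all 1, so H_0 = Z.
  H_1: rank ker ∂_1 − rank ∂_2 = (30 − 9) − 20 = 1, and ∂_2 has invariant factor 2 > 1, so H_1 = Z ⊕ Z/2.
  H_2: rank ker ∂_2 − rank ∂_3 = (20 − 20) − 0 = 0, and there is no ∂_3, so H_2 = 0.

As a check, the Euler characteristic is 10 − 30 + 20 = 0, which agrees with 1 − 1 + 0 = 0.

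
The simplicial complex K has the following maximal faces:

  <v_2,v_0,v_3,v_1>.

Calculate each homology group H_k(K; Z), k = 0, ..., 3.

H_0 ≅ Z,  H_1 = 0,  H_2 = 0,  H_3 = 0.

Fix the vertex order v_0 < v_1 < v_2 < v_3 and write every simplex with vertices in increasing order. Then dim K = 3 and the simplices of K are:

  0-simplices (4): [v_0], [v_1], [v_2], [v_3]
  1-simplices (6): [v_0,v_1], [v_0,v_2], [v_0,v_3], [v_1,v_2], [v_1,v_3], [v_2,v_3]
  2-simplices (4): [v_0,v_1,v_2], [v_0,v_1,v_3], [v_0,v_2,v_3], [v_1,v_2,v_3]
  3-simplices (1): [v_0,v_1,v_2,v_3]

so the chain groups are C_0 ≅ Z^4, C_1 ≅ Z^6, C_2 ≅ Z^4, C_3 ≅ Z^1.

The boundary map ∂_1: C_1 → C_0 maps an edge to its endpoints' difference, ∂[p,q] = q − p. For instance
  ∂[v_1,v_3] = [v_3] − [v_1].
The 4×6 boundary matrix has rank 3 and Smith normal form diag(1,1,1).

The boundary map ∂_2: C_2 → C_1 acts by ∂[p,q,r] = [q,r] − [p,r] + [p,q]. For instance
  ∂[v_0,v_1,v_3] = [v_1,v_3] − [v_0,v_3] + [v_0,v_1],
  ∂[v_1,v_2,v_3] = [v_2,v_3] − [v_1,v_3] + [v_1,v_2].
This gives a 6×4 integer matrix of rank 3; reducing to Smith normal form yields diagonal entries (1,1,1).

Boundary ∂_3: C_3 → C_2 sends each 3-simplex σ to the alternating sum Σ_i (−1)^i (σ with its i-th vertex removed). For instance
  ∂[v_0,v_1,v_2,v_3] = [v_1,v_2,v_3] − [v_0,v_2,v_3] + [v_0,v_1,v_3] − [v_0,v_1,v_2].
The 4×1 boundary matrix has rank 1 and Smith normal form diag(1).

From H_k ≅ ker(∂_k) / im(∂_{k+1}) we obtain:

  H_0: rank C_0 − rank ∂_1 = 4 − 3 = 1, and the invariant factors of ∂_1 are all 1, so H_0 ≅ Z.
  H_1: rank ker ∂_1 − rank ∂_2 = (6 − 3) − 3 = 0, and the invariant factors of ∂_2 are all 1, so H_1 ≅ 0.
  H_2: rank ker ∂_2 − rank ∂_3 = (4 − 3) − 1 = 0, and the invariant factors of ∂_3 are all 1, so H_2 ≅ 0.
  H_3: rank ker ∂_3 − rank ∂_4 = (1 − 1) − 0 = 0, and there is no ∂_4, so H_3 ≅ 0.

(K is a triangulation of the 3-simplex.)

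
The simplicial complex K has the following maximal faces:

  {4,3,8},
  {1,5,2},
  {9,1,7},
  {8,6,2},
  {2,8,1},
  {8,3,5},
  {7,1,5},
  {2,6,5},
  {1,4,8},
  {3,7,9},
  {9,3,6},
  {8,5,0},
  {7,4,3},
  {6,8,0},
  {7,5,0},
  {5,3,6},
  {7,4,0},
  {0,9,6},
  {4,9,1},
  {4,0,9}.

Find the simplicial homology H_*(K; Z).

H_0 ≅ Z,  H_1 ≅ Z ⊕ Z/2Z,  H_2 = 0.

K has 10 vertices, 30 edges, 20 triangles.
rank ∂_0 = 0, rank ∂_1 = 9 ⇒ b_0 = 10 − 0 − 9 = 1; all invariant factors of ∂_1 are 1 so no torsion. So H_0 = Z.
rank ∂_1 = 9, rank ∂_2 = 20 ⇒ b_1 = 30 − 9 − 20 = 1; ∂_2 has invariant factor(s) [2] giving torsion. So H_1 = Z ⊕ Z/2Z.
rank ∂_2 = 20, rank ∂_3 = 0 ⇒ b_2 = 20 − 20 − 0 = 0. So H_2 = 0.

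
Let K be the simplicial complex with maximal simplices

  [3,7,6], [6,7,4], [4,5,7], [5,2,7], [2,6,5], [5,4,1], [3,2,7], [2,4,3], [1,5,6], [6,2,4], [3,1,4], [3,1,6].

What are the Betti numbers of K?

b_0 = 1, b_1 = 0, b_2 = 0.

Fix the vertex order 1 < 2 < 3 < 4 < 5 < 6 < 7 and write every simplex with vertices in increasing order. Then dim K = 2 and the simplices of K are:

  0-simplices (7): [1], [2], [3], [4], [5], [6], [7]
  1-simplices (18): [1,3], [1,4], [1,5], [1,6], [2,3], [2,4], [2,5], [2,6], [2,7], [3,4], [3,6], [3,7], [4,5], [4,6], [4,7], [5,6], [5,7], [6,7]
  2-simplices (12): [1,3,4], [1,3,6], [1,4,5], [1,5,6], [2,3,4], [2,3,7], [2,4,6], [2,5,6], [2,5,7], [3,6,7], [4,5,7], [4,6,7]

Hence C_0 ≅ Z^7, C_1 ≅ Z^18, C_2 ≅ Z^12.

∂_1: C_1 → C_0 is given by ∂[p,q] = [q] − [p].
The 7×18 boundary matrix has rank 6 and Smith normal form diag(1,1,1,1,1,1).

The boundary map ∂_2: C_2 → C_1 sends each 2-simplex [p,q,r] to [q,r] − [p,r] + [p,q]. For instance
  ∂[2,3,4] = [3,4] − [2,4] + [2,3],
  ∂[1,3,6] = [3,6] − [1,6] + [1,3].
As a 18×12 matrix over Z this has rank 12, with invariant factors (1,1,1,1,1,1,1,1,1,1,1,2).

Reading off H_k = ker ∂_k / im ∂_{k+1}:

  H_0: rank C_0 − rank ∂_1 = 7 − 6 = 1, and the invariant factors of ∂_1 are all 1, so H_0 ≅ Z.
  H_1: rank ker ∂_1 − rank ∂_2 = (18 − 6) − 12 = 0, and ∂_2 has invariant factor 2 > 1, so H_1 ≅ Z/2Z.
  H_2: rank ker ∂_2 − rank ∂_3 = (12 − 12) − 0 = 0, and there is no ∂_3, so H_2 ≅ 0.

Hence the Betti numbers are b_0 = 1, b_1 = 0, b_2 = 0.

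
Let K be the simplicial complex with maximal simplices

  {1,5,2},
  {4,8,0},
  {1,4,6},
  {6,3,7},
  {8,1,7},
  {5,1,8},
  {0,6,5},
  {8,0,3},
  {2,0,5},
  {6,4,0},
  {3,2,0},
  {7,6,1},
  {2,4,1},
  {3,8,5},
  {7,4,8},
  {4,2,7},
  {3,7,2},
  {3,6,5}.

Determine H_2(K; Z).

Take the total order 0 < 1 < 2 < 3 < 4 < 5 < 6 < 7 < 8 on the vertex set. Then K (dimension 2) consists of the simplices:

  0-simplices (9): [0], [1], [2], [3], [4], [5], [6], [7], [8]
  1-simplices (27): (27 of them)
  2-simplices (18): [0,2,3], [0,2,5], [0,3,8], [0,4,6], [0,4,8], [0,5,6], [1,2,4], [1,2,5], [1,4,6], [1,5,8], [1,6,7], [1,7,8], [2,3,7], [2,4,7], [3,5,6], [3,5,8], [3,6,7], [4,7,8]

so the chain groups are C_0 ≅ Z^9, C_1 ≅ Z^27, C_2 ≅ Z^18.

The boundary map ∂_1: C_1 → C_0 maps an edge to its endpoints' difference, ∂[p,q] = q − p. For instance
  ∂[4,7] = [7] − [4].
This gives a 9×27 integer matrix of rank 8; reducing to Smith normal form yields diagonal entries (1,1,1,1,1,1,1,1).

Boundary ∂_2: C_2 → C_1 sends each 2-simplex [p,q,r] to [q,r] − [p,r] + [p,q]. For instance
  ∂[3,5,8] = [5,8] − [3,8] + [3,5],
  ∂[0,3,8] = [3,8] − [0,8] + [0,3].
The 27×18 boundary matrix has rank 18 and Smith normal form diag(1,1,1,1,1,1,1,1,1,1,1,1,1,1,1,1,1,2).

Computing H_k = (kernel of ∂_k) / (image of ∂_{k+1}):

  H_2: rank ker ∂_2 − rank ∂_3 = (18 − 18) − 0 = 0, and there is no ∂_3, so H_2 ≅ 0.

H_2 = 0.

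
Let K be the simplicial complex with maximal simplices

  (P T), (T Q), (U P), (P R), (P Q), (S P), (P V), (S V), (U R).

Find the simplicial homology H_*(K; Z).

H_0 = Z,  H_1 = Z^3.

Order the vertices as P < Q < R < S < T < U < V. Listing each simplex with vertices in this order, K has dimension 1 with simplices:

  0-simplices (7): P, Q, R, S, T, U, V
  1-simplices (9): PQ, PR, PS, PT, PU, PV, QT, RU, SV

so the chain groups are C_0 ≅ Z^7, C_1 ≅ Z^9.

∂_1: C_1 → C_0 maps an edge to its endpoints' difference, ∂[p,q] = q − p. For instance
  ∂PR = R − P.
The resulting 7×9 matrix has rank 6, and its Smith normal form has invariant factors (1,1,1,1,1,1).

Computing H_k = (kernel of ∂_k) / (image of ∂_{k+1}):

  H_0: rank C_0 − rank ∂_1 = 7 − 6 = 1, and the invariant factors of ∂_1 are all 1, so H_0 ≅ Z.
  H_1: rank ker ∂_1 − rank ∂_2 = (9 − 6) − 0 = 3, and there is no ∂_2, so H_1 ≅ Z^3.

As a check, the Euler characteristic is 7 − 9 = -2, which agrees with 1 − 3 = -2.
(K is a triangulation of a wedge of 3 circles.)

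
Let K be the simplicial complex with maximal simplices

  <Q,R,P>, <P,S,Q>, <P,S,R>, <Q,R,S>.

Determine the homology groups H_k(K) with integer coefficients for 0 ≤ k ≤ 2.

Order the vertices as P < Q < R < S. Listing each simplex with vertices in this order, K has dimension 2 with simplices:

  0-simplices (4): P, Q, R, S
  1-simplices (6): PQ, PR, PS, QR, QS, RS
  2-simplices (4): PQR, PQS, PRS, QRS

Hence C_0 ≅ Z^4, C_1 ≅ Z^6, C_2 ≅ Z^4.

The boundary map ∂_1: C_1 → C_0 sends each edge [p,q] (with p < q) to q − p. For instance
  ∂QR = R − Q.
The 4×6 boundary matrix has rank 3 and Smith normal form diag(1,1,1).

The boundary map ∂_2: C_2 → C_1 sends each 2-simplex [p,q,r] to [q,r] − [p,r] + [p,q]. For instance
  ∂PQS = QS − PS + PQ,
  ∂PQR = QR − PR + PQ.
The 6×4 boundary matrix has rank 3 and Smith normal form diag(1,1,1).

Now H_k = ker ∂_k / im ∂_{k+1}, so:

  H_0: rank C_0 − rank ∂_1 = 4 − 3 = 1, and the invariant factors of ∂_1 are all 1, so H_0 = Z.
  H_1: rank ker ∂_1 − rank ∂_2 = (6 − 3) − 3 = 0, and the invariant factors of ∂_2 are all 1, so H_1 = 0.
  H_2: rank ker ∂_2 − rank ∂_3 = (4 − 3) − 0 = 1, and there is no ∂_3, so H_2 = Z.

As a check, the Euler characteristic is 4 − 6 + 4 = 2, which agrees with 1 − 0 + 1 = 2.
(K is a triangulation of the 2-sphere S^2.)

H_0 ≅ Z,  H_1 = 0,  H_2 ≅ Z.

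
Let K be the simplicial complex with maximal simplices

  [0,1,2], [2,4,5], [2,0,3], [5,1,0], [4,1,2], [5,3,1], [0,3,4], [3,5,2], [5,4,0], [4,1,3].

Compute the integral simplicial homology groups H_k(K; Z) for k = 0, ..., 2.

K has 6 vertices, 15 edges, 10 triangles.
rank ∂_0 = 0, rank ∂_1 = 5 ⇒ b_0 = 6 − 0 − 5 = 1; all invariant factors of ∂_1 are 1 so no torsion. So H_0 = Z.
rank ∂_1 = 5, rank ∂_2 = 10 ⇒ b_1 = 15 − 5 − 10 = 0; ∂_2 has invariant factor(s) [2] giving torsion. So H_1 = Z_2.
rank ∂_2 = 10, rank ∂_3 = 0 ⇒ b_2 = 10 − 10 − 0 = 0. So H_2 = 0.

H_0 ≅ Z,  H_1 ≅ Z_2,  H_2 = 0.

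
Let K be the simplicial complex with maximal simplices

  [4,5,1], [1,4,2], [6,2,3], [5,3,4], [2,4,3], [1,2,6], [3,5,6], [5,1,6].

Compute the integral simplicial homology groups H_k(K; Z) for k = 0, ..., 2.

Fix the vertex order 1 < 2 < 3 < 4 < 5 < 6 and write every simplex with vertices in increasing order. Then dim K = 2 and the simplices of K are:

  0-simplices (6): [1], [2], [3], [4], [5], [6]
  1-simplices (12): [1,2], [1,4], [1,5], [1,6], [2,3], [2,4], [2,6], [3,4], [3,5], [3,6], [4,5], [5,6]
  2-simplices (8): [1,2,4], [1,2,6], [1,4,5], [1,5,6], [2,3,4], [2,3,6], [3,4,5], [3,5,6]

Hence C_0 ≅ Z^6, C_1 ≅ Z^12, C_2 ≅ Z^8.

The boundary map ∂_1: C_1 → C_0 is given by ∂[p,q] = [q] − [p].
As a 6×12 matrix over Z this has rank 5, with invariant factors (1,1,1,1,1).

∂_2: C_2 → C_1 sends each 2-simplex [p,q,r] to [q,r] − [p,r] + [p,q]. For instance
  ∂[2,3,4] = [3,4] − [2,4] + [2,3],
  ∂[1,2,4] = [2,4] − [1,4] + [1,2].
This gives a 12×8 integer matrix of rank 7; reducing to Smith normal form yields diagonal entries (1,1,1,1,1,1,1).

Reading off H_k = ker ∂_k / im ∂_{k+1}:

  H_0: rank C_0 − rank ∂_1 = 6 − 5 = 1, and the invariant factors of ∂_1 are all 1, so H_0 = Z.
  H_1: rank ker ∂_1 − rank ∂_2 = (12 − 5) − 7 = 0, and the invariant factors of ∂_2 are all 1, so H_1 = 0.
  H_2: rank ker ∂_2 − rank ∂_3 = (8 − 7) − 0 = 1, and there is no ∂_3, so H_2 = Z.

H_0 ≅ Z,  H_1 = 0,  H_2 ≅ Z.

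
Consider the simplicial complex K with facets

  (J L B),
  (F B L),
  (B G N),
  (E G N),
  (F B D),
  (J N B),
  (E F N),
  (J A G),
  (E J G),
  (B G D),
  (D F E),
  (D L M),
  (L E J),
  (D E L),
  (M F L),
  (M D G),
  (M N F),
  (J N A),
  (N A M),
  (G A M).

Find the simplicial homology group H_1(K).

H_1 ≅ Z ⊕ Z/2.

We work with the vertex ordering A < B < D < E < F < G < J < L < M < N. The simplices of K, each written with vertices in increasing order, are:

  0-simplices (10): A, B, D, E, F, G, J, L, M, N
  1-simplices (30): AG, AJ, AM, AN, BD, BF, BG, BJ, BL, BN, DE, DF, DG, DL, DM, EF, EG, EJ, EL, EN, FL, FM, FN, GJ, GM, GN, JL, JN, LM, MN
  2-simplices (20): AGJ, AGM, AJN, AMN, BDF, BDG, BFL, BGN, BJL, BJN, DEF, DEL, DGM, DLM, EFN, EGJ, EGN, EJL, FLM, FMN

giving chain groups C_0 ≅ Z^10, C_1 ≅ Z^30, C_2 ≅ Z^20.

The boundary map ∂_1: C_1 → C_0 sends each edge [p,q] (with p < q) to q − p.
The resulting 10×30 matrix has rank 9, and its Smith normal form has invariant factors (1,1,1,1,1,1,1,1,1).

∂_2: C_2 → C_1 acts by ∂[p,q,r] = [q,r] − [p,r] + [p,q]. For instance
  ∂DEF = EF − DF + DE,
  ∂EGJ = GJ − EJ + EG.
The resulting 30×20 matrix has rank 20, and its Smith normal form has invariant factors (1,1,1,1,1,1,1,1,1,1,1,1,1,1,1,1,1,1,1,2).

Computing H_k = (kernel of ∂_k) / (image of ∂_{k+1}):

  H_1: rank ker ∂_1 − rank ∂_2 = (30 − 9) − 20 = 1, and ∂_2 has invariant factor 2 > 1, so H_1 = Z ⊕ Z/2.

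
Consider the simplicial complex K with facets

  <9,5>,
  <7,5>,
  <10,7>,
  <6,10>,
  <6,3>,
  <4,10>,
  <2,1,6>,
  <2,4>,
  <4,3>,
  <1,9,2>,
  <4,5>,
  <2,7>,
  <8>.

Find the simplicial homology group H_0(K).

H_0 = Z^2.

Order the vertices as 1 < 2 < 3 < 4 < 5 < 6 < 7 < 8 < 9 < 10. Listing each simplex with vertices in this order, K has dimension 2 with simplices:

  0-simplices (10): [1], [2], [3], [4], [5], [6], [7], [8], [9], [10]
  1-simplices (15): [1,2], [1,6], [1,9], [2,4], [2,6], [2,7], [2,9], [3,4], [3,6], [4,5], [4,10], [5,7], [5,9], [6,10], [7,10]
  2-simplices (2): [1,2,6], [1,2,9]

giving chain groups C_0 ≅ Z^10, C_1 ≅ Z^15, C_2 ≅ Z^2.

The boundary map ∂_1: C_1 → C_0 maps an edge to its endpoints' difference, ∂[p,q] = q − p. For instance
  ∂[5,9] = [9] − [5].
The resulting 10×15 matrix has rank 8, and its Smith normal form has invariant factors (1,1,1,1,1,1,1,1).

The boundary map ∂_2: C_2 → C_1 acts by ∂[p,q,r] = [q,r] − [p,r] + [p,q]. For instance
  ∂[1,2,6] = [2,6] − [1,6] + [1,2],
  ∂[1,2,9] = [2,9] − [1,9] + [1,2].
This gives a 15×2 integer matrix of rank 2; reducing to Smith normal form yields diagonal entries (1,1).

Reading off H_k = ker ∂_k / im ∂_{k+1}:

  H_0: rank C_0 − rank ∂_1 = 10 − 8 = 2, and the invariant factors of ∂_1 are all 1, so H_0 ≅ Z^2.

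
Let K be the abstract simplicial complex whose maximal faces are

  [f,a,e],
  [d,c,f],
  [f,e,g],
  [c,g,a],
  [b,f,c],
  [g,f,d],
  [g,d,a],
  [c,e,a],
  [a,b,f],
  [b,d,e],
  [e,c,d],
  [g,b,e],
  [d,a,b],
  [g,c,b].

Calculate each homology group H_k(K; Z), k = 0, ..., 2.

Take the total order a < b < c < d < e < f < g on the vertex set. Then K (dimension 2) consists of the simplices:

  0-simplices (7): a, b, c, d, e, f, g
  1-simplices (21): ab, ac, ad, ae, af, ag, bc, bd, be, bf, bg, cd, ce, cf, cg, de, df, dg, ef, eg, fg
  2-simplices (14): abd, abf, ace, acg, adg, aef, bcf, bcg, bde, beg, cde, cdf, dfg, efg

so the chain groups are C_0 ≅ Z^7, C_1 ≅ Z^21, C_2 ≅ Z^14.

Boundary ∂_1: C_1 → C_0 is given by ∂[p,q] = [q] − [p].
This gives a 7×21 integer matrix of rank 6; reducing to Smith normal form yields diagonal entries (1,1,1,1,1,1).

∂_2: C_2 → C_1 maps a triangle to the signed sum of its edges. For instance
  ∂beg = eg − bg + be,
  ∂cdf = df − cf + cd.
This gives a 21×14 integer matrix of rank 13; reducing to Smith normal form yields diagonal entries (1,1,1,1,1,1,1,1,1,1,1,1,1).

Computing H_k = (kernel of ∂_k) / (image of ∂_{k+1}):

  H_0: rank C_0 − rank ∂_1 = 7 − 6 = 1, and the invariant factors of ∂_1 are all 1, so H_0 ≅ Z.
  H_1: rank ker ∂_1 − rank ∂_2 = (21 − 6) − 13 = 2, and the invariant factors of ∂_2 are all 1, so H_1 ≅ Z^2.
  H_2: rank ker ∂_2 − rank ∂_3 = (14 − 13) − 0 = 1, and there is no ∂_3, so H_2 ≅ Z.

H_0 ≅ Z,  H_1 ≅ Z^2,  H_2 ≅ Z.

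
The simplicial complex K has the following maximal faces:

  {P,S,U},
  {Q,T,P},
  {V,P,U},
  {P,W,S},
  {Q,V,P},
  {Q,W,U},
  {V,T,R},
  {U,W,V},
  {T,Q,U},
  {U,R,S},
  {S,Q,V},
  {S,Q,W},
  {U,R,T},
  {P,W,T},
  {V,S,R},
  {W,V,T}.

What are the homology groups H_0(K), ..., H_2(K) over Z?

H_0 ≅ Z,  H_1 ≅ Z^2,  H_2 ≅ Z.

Take the total order P < Q < R < S < T < U < V < W on the vertex set. Then K (dimension 2) consists of the simplices:

  0-simplices (8): P, Q, R, S, T, U, V, W
  1-simplices (24): PQ, PS, PT, PU, PV, PW, QS, QT, QU, QV, QW, RS, RT, RU, RV, SU, SV, SW, TU, TV, TW, UV, UW, VW
  2-simplices (16): PQT, PQV, PSU, PSW, PTW, PUV, QSV, QSW, QTU, QUW, RSU, RSV, RTU, RTV, TVW, UVW

giving chain groups C_0 ≅ Z^8, C_1 ≅ Z^24, C_2 ≅ Z^16.

The boundary map ∂_1: C_1 → C_0 is given by ∂[p,q] = [q] − [p]. For instance
  ∂RU = U − R.
This gives a 8×24 integer matrix of rank 7; reducing to Smith normal form yields diagonal entries (1,1,1,1,1,1,1).

Boundary ∂_2: C_2 → C_1 maps a triangle to the signed sum of its edges. For instance
  ∂QTU = TU − QU + QT,
  ∂PQT = QT − PT + PQ.
This gives a 24×16 integer matrix of rank 15; reducing to Smith normal form yields diagonal entries (1,1,1,1,1,1,1,1,1,1,1,1,1,1,1).

From H_k ≅ ker(∂_k) / im(∂_{k+1}) we obtain:

  H_0: rank C_0 − rank ∂_1 = 8 − 7 = 1, and the invariant factors of ∂_1 are all 1, so H_0 = Z.
  H_1: rank ker ∂_1 − rank ∂_2 = (24 − 7) − 15 = 2, and the invariant factors of ∂_2 are all 1, so H_1 = Z^2.
  H_2: rank ker ∂_2 − rank ∂_3 = (16 − 15) − 0 = 1, and there is no ∂_3, so H_2 = Z.

As a check, the Euler characteristic is 8 − 24 + 16 = 0, which agrees with 1 − 2 + 1 = 0.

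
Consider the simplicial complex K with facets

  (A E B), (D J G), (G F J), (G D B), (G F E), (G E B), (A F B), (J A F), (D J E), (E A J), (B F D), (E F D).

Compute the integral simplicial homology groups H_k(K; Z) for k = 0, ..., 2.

H_0 ≅ Z,  H_1 ≅ Z/2Z,  H_2 = 0.

K has 7 vertices, 18 edges, 12 triangles.
rank ∂_0 = 0, rank ∂_1 = 6 ⇒ b_0 = 7 − 0 − 6 = 1; all invariant factors of ∂_1 are 1 so no torsion. So H_0 = Z.
rank ∂_1 = 6, rank ∂_2 = 12 ⇒ b_1 = 18 − 6 − 12 = 0; ∂_2 has invariant factor(s) [2] giving torsion. So H_1 = Z/2Z.
rank ∂_2 = 12, rank ∂_3 = 0 ⇒ b_2 = 12 − 12 − 0 = 0. So H_2 = 0.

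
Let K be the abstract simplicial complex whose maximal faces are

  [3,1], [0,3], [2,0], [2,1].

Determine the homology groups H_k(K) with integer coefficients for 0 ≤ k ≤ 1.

Take the total order 0 < 1 < 2 < 3 on the vertex set. Then K (dimension 1) consists of the simplices:

  0-simplices (4): [0], [1], [2], [3]
  1-simplices (4): [0,2], [0,3], [1,2], [1,3]

so the chain groups are C_0 ≅ Z^4, C_1 ≅ Z^4.

Boundary ∂_1: C_1 → C_0 is given by ∂[p,q] = [q] − [p]. For instance
  ∂[1,2] = [2] − [1].
The 4×4 boundary matrix has rank 3 and Smith normal form diag(1,1,1).

Computing H_k = (kernel of ∂_k) / (image of ∂_{k+1}):

  H_0: rank C_0 − rank ∂_1 = 4 − 3 = 1, and the invariant factors of ∂_1 are all 1, so H_0 ≅ Z.
  H_1: rank ker ∂_1 − rank ∂_2 = (4 − 3) − 0 = 1, and there is no ∂_2, so H_1 ≅ Z.

As a check, the Euler characteristic is 4 − 4 = 0, which agrees with 1 − 1 = 0.
(K is a triangulation of the circle S^1.)

H_0 ≅ Z,  H_1 ≅ Z.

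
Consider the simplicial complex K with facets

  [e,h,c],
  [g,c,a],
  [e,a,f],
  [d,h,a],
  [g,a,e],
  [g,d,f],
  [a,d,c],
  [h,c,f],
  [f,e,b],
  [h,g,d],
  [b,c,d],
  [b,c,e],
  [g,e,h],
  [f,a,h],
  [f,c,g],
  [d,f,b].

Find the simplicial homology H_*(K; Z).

Fix the vertex order a < b < c < d < e < f < g < h and write every simplex with vertices in increasing order. Then dim K = 2 and the simplices of K are:

  0-simplices (8): a, b, c, d, e, f, g, h
  1-simplices (24): ac, ad, ae, af, ag, ah, bc, bd, be, bf, cd, ce, cf, cg, ch, df, dg, dh, ef, eg, eh, fg, fh, gh
  2-simplices (16): acd, acg, adh, aef, aeg, afh, bcd, bce, bdf, bef, ceh, cfg, cfh, dfg, dgh, egh

so the chain groups are C_0 ≅ Z^8, C_1 ≅ Z^24, C_2 ≅ Z^16.

Boundary ∂_1: C_1 → C_0 is given by ∂[p,q] = [q] − [p].
The resulting 8×24 matrix has rank 7, and its Smith normal form has invariant factors (1,1,1,1,1,1,1).

Boundary ∂_2: C_2 → C_1 maps a triangle to the signed sum of its edges. For instance
  ∂adh = dh − ah + ad,
  ∂acg = cg − ag + ac.
As a 24×16 matrix over Z this has rank 15, with invariant factors (1,1,1,1,1,1,1,1,1,1,1,1,1,1,1).

Now H_k = ker ∂_k / im ∂_{k+1}, so:

  H_0: rank C_0 − rank ∂_1 = 8 − 7 = 1, and the invariant factors of ∂_1 are all 1, so H_0 ≅ Z.
  H_1: rank ker ∂_1 − rank ∂_2 = (24 − 7) − 15 = 2, and the invariant factors of ∂_2 are all 1, so H_1 ≅ Z^2.
  H_2: rank ker ∂_2 − rank ∂_3 = (16 − 15) − 0 = 1, and there is no ∂_3, so H_2 ≅ Z.

(K is a triangulation of the torus T^2.)

H_0 ≅ Z,  H_1 ≅ Z^2,  H_2 ≅ Z.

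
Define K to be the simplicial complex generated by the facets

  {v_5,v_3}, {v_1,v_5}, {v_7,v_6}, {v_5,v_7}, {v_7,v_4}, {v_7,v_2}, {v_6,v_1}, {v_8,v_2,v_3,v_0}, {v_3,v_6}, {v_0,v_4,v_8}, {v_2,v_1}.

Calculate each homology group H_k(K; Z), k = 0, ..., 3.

Take the total order v_0 < v_1 < v_2 < v_3 < v_4 < v_5 < v_6 < v_7 < v_8 on the vertex set. Then K (dimension 3) consists of the simplices:

  0-simplices (9): [v_0], [v_1], [v_2], [v_3], [v_4], [v_5], [v_6], [v_7], [v_8]
  1-simplices (17): (17 of them)
  2-simplices (5): [v_0,v_2,v_3], [v_0,v_2,v_8], [v_0,v_3,v_8], [v_0,v_4,v_8], [v_2,v_3,v_8]
  3-simplices (1): [v_0,v_2,v_3,v_8]

giving chain groups C_0 ≅ Z^9, C_1 ≅ Z^17, C_2 ≅ Z^5, C_3 ≅ Z^1.

Boundary ∂_1: C_1 → C_0 maps an edge to its endpoints' difference, ∂[p,q] = q − p. For instance
  ∂[v_2,v_7] = [v_7] − [v_2].
As a 9×17 matrix over Z this has rank 8, with invariant factors (1,1,1,1,1,1,1,1).

Boundary ∂_2: C_2 → C_1 acts by ∂[p,q,r] = [q,r] − [p,r] + [p,q]. For instance
  ∂[v_0,v_3,v_8] = [v_3,v_8] − [v_0,v_8] + [v_0,v_3],
  ∂[v_0,v_4,v_8] = [v_4,v_8] − [v_0,v_8] + [v_0,v_4].
The resulting 17×5 matrix has rank 4, and its Smith normal form has invariant factors (1,1,1,1).

∂_3: C_3 → C_2 sends each 3-simplex σ to the alternating sum Σ_i (−1)^i (σ with its i-th vertex removed). For instance
  ∂[v_0,v_2,v_3,v_8] = [v_2,v_3,v_8] − [v_0,v_3,v_8] + [v_0,v_2,v_8] − [v_0,v_2,v_3].
This gives a 5×1 integer matrix of rank 1; reducing to Smith normal form yields diagonal entries (1).

Now H_k = ker ∂_k / im ∂_{k+1}, so:

  H_0: rank C_0 − rank ∂_1 = 9 − 8 = 1, and the invariant factors of ∂_1 are all 1, so H_0 = Z.
  H_1: rank ker ∂_1 − rank ∂_2 = (17 − 8) − 4 = 5, and the invariant factors of ∂_2 are all 1, so H_1 = Z^5.
  H_2: rank ker ∂_2 − rank ∂_3 = (5 − 4) − 1 = 0, and the invariant factors of ∂_3 are all 1, so H_2 = 0.
  H_3: rank ker ∂_3 − rank ∂_4 = (1 − 1) − 0 = 0, and there is no ∂_4, so H_3 = 0.

As a check, the Euler characteristic is 9 − 17 + 5 − 1 = -4, which agrees with 1 − 5 + 0 − 0 = -4.

H_0 ≅ Z,  H_1 ≅ Z^5,  H_2 = 0,  H_3 = 0.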